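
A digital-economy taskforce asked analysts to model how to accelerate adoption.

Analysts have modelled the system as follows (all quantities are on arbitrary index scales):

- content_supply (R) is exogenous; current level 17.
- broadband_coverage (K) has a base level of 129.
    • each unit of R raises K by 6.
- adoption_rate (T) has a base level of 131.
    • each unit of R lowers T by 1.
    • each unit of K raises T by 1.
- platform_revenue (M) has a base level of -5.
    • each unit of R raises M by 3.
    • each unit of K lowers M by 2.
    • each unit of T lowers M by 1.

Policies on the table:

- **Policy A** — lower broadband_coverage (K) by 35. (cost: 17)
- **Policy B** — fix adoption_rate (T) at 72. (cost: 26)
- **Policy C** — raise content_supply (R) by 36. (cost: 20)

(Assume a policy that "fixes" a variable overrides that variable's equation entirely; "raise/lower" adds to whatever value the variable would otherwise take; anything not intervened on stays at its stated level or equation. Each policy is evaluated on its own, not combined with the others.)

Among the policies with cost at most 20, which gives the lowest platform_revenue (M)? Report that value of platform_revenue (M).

-1265

Policy A (K − 35):
  R = 17
  K = 129 + 6·17 (−35 from intervention) = 196
  T = 131 − 17 + 196 = 310
  M = -5 + 3·17 − 2·196 − 310 = -656
Policy C (R + 36):
  R = 17 + 36 = 53
  K = 129 + 6·53 = 447
  T = 131 − 53 + 447 = 525
  M = -5 + 3·53 − 2·447 − 525 = -1265
Comparing — Policy A: M=-656, Policy C: M=-1265. Lowest is -1265 (Policy C).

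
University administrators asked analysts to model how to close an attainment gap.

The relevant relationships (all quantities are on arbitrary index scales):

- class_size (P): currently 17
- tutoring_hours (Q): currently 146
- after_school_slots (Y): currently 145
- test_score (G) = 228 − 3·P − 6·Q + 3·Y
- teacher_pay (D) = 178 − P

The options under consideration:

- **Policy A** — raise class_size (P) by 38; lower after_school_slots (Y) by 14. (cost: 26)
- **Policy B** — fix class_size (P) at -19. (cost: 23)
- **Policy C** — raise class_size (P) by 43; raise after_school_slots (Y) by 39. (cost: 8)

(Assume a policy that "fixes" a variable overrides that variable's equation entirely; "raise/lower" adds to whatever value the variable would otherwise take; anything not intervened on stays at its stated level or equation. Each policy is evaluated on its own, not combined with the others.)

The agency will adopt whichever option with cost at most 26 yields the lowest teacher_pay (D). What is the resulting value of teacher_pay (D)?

118

Policy A (P + 38, Y − 14):
  P = 17 + 38 = 55
  D = 178 − 55 = 123
Policy B (P := -19):
  P = -19
  D = 178 − (-19) = 197
Policy C (P + 43, Y + 39):
  P = 17 + 43 = 60
  D = 178 − 60 = 118
Comparing — Policy A: D=123, Policy B: D=197, Policy C: D=118. Lowest is 118 (Policy C).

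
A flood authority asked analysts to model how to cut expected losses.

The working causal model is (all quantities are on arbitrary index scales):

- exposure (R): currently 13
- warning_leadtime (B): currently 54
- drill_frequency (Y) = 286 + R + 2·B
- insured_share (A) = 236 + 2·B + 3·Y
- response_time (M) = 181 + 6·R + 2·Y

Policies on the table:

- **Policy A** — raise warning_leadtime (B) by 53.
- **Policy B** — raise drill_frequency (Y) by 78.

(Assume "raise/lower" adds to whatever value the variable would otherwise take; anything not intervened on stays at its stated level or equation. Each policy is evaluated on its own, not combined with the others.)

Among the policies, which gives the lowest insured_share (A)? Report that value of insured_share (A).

1799

Policy A (B + 53):
  R = 13
  B = 54 + 53 = 107
  Y = 286 + 13 + 2·107 = 513
  A = 236 + 2·107 + 3·513 = 1989
Policy B (Y + 78):
  R = 13
  B = 54
  Y = 286 + 13 + 2·54 (+78 from intervention) = 485
  A = 236 + 2·54 + 3·485 = 1799
Comparing — Policy A: A=1989, Policy B: A=1799. Lowest is 1799 (Policy B).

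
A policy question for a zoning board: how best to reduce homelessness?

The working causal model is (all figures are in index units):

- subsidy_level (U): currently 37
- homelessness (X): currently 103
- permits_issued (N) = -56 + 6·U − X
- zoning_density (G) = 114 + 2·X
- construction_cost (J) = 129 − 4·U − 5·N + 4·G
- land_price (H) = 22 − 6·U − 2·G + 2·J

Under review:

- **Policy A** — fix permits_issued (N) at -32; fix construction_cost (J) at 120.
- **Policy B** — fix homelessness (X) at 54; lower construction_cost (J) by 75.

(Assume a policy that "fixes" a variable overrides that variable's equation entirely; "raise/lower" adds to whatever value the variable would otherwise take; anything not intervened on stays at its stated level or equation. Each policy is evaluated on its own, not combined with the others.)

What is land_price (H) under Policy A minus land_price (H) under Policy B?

Policy A (N := -32, J := 120):
  U = 37
  X = 103
  N = -32
  G = 114 + 2·103 = 320
  J = 120
  H = 22 − 6·37 − 2·320 + 2·120 = -600
Policy B (X := 54, J − 75):
  U = 37
  X = 54
  N = -56 + 6·37 − 54 = 112
  G = 114 + 2·54 = 222
  J = 129 − 4·37 − 5·112 + 4·222 (−75 from intervention) = 234
  H = 22 − 6·37 − 2·222 + 2·234 = -176
H: -600 − (-176) = -424

-424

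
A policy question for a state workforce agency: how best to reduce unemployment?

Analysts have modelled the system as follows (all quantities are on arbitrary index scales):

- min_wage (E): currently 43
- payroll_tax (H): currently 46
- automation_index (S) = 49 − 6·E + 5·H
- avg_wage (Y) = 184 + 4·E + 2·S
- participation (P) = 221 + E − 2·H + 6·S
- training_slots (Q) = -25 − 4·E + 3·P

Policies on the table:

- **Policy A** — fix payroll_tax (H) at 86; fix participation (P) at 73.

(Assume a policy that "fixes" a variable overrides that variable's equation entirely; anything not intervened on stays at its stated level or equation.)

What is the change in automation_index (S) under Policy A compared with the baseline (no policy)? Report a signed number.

Baseline:
  E = 43
  H = 46
  S = 49 − 6·43 + 5·46 = 21
Policy A (H := 86, P := 73):
  E = 43
  H = 86
  S = 49 − 6·43 + 5·86 = 221
Change in S: 221 − 21 = 200

200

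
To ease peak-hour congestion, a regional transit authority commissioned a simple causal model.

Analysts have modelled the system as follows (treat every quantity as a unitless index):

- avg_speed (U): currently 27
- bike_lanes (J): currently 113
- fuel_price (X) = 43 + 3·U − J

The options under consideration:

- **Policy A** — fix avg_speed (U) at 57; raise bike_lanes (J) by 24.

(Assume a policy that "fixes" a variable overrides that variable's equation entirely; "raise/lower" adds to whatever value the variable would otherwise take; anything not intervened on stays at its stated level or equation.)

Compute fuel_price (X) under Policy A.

77

Policy A (U := 57, J + 24):
  U = 57
  J = 113 + 24 = 137
  X = 43 + 3·57 − 137 = 77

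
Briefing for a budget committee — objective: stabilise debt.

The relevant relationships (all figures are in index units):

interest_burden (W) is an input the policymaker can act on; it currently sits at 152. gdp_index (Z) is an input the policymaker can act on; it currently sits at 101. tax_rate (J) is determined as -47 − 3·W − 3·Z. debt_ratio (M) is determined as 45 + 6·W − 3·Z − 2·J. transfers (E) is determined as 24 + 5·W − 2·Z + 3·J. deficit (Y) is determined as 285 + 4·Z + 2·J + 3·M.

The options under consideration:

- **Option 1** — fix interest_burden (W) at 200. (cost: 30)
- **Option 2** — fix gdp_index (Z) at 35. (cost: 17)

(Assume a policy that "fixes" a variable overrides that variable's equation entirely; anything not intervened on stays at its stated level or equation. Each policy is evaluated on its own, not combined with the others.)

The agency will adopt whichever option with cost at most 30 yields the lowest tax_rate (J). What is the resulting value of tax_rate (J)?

-950

Option 1 (W := 200):
  W = 200
  Z = 101
  J = -47 − 3·200 − 3·101 = -950
Option 2 (Z := 35):
  W = 152
  Z = 35
  J = -47 − 3·152 − 3·35 = -608
Comparing — Option 1: J=-950, Option 2: J=-608. Lowest is -950 (Option 1).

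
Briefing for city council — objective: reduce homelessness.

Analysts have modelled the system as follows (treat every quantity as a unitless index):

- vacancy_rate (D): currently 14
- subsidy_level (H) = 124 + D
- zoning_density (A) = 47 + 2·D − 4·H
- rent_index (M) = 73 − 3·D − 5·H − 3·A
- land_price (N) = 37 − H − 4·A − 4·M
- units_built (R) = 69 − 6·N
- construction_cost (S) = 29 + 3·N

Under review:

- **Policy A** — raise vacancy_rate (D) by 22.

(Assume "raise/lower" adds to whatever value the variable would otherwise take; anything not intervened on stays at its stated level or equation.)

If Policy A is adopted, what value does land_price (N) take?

Policy A (D + 22):
  D = 14 + 22 = 36
  H = 124 + 36 = 160
  A = 47 + 2·36 − 4·160 = -521
  M = 73 − 3·36 − 5·160 − 3·(-521) = 728
  N = 37 − 160 − 4·(-521) − 4·728 = -951

-951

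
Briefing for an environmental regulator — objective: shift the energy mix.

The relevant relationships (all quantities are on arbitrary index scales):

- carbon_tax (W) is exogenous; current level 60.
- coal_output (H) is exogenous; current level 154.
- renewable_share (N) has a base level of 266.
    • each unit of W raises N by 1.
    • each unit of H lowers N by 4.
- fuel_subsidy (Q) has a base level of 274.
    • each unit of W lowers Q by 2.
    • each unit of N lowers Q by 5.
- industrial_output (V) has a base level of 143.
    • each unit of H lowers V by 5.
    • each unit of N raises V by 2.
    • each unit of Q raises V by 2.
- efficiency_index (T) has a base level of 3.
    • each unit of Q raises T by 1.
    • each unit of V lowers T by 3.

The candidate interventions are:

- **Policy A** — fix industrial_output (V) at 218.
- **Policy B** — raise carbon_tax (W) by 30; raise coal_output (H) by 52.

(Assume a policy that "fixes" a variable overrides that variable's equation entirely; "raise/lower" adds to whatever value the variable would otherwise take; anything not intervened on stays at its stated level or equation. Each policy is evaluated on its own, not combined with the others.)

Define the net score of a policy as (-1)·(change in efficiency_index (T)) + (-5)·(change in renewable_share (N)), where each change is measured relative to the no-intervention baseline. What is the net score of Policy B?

3192

Baseline:
  W = 60
  H = 154
  N = 266 + 60 − 4·154 = -290
  Q = 274 − 2·60 − 5·(-290) = 1604
  V = 143 − 5·154 + 2·(-290) + 2·1604 = 2001
  T = 3 + 1604 − 3·2001 = -4396
Policy B (W + 30, H + 52):
  W = 60 + 30 = 90
  H = 154 + 52 = 206
  N = 266 + 90 − 4·206 = -468
  Q = 274 − 2·90 − 5·(-468) = 2434
  V = 143 − 5·206 + 2·(-468) + 2·2434 = 3045
  T = 3 + 2434 − 3·3045 = -6698
ΔT = -6698 − (-4396) = -2302; ΔN = -468 − (-290) = -178
Score = (-1)·(-2302) + (-5)·(-178) = 3192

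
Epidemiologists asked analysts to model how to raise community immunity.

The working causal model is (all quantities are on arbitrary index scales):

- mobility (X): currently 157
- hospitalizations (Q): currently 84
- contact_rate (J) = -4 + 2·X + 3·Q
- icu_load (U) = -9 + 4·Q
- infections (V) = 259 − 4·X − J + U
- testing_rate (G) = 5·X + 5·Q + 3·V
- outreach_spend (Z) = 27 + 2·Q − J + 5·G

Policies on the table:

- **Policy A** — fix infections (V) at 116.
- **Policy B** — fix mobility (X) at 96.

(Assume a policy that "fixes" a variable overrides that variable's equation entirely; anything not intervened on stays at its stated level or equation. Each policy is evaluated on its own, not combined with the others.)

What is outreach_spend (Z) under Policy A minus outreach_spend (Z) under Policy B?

Policy A (V := 116):
  X = 157
  Q = 84
  J = -4 + 2·157 + 3·84 = 562
  U = -9 + 4·84 = 327
  V = 116
  G = 0 + 5·157 + 5·84 + 3·116 = 1553
  Z = 27 + 2·84 − 562 + 5·1553 = 7398
Policy B (X := 96):
  X = 96
  Q = 84
  J = -4 + 2·96 + 3·84 = 440
  U = -9 + 4·84 = 327
  V = 259 − 4·96 − 440 + 327 = -238
  G = 0 + 5·96 + 5·84 + 3·(-238) = 186
  Z = 27 + 2·84 − 440 + 5·186 = 685
Z: 7398 − 685 = 6713

6713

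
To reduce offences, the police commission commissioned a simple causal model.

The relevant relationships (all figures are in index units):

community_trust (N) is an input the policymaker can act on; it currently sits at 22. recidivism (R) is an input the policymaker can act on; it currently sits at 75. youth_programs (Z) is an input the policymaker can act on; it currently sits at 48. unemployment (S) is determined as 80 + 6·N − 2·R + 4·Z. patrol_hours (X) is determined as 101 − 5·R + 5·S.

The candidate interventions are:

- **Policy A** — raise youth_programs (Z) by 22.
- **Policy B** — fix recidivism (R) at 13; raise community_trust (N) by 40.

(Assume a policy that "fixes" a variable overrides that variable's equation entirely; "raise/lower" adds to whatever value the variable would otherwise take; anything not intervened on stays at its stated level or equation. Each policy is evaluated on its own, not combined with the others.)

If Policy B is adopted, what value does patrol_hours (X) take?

Policy B (R := 13, N + 40):
  N = 22 + 40 = 62
  R = 13
  Z = 48
  S = 80 + 6·62 − 2·13 + 4·48 = 618
  X = 101 − 5·13 + 5·618 = 3126

3126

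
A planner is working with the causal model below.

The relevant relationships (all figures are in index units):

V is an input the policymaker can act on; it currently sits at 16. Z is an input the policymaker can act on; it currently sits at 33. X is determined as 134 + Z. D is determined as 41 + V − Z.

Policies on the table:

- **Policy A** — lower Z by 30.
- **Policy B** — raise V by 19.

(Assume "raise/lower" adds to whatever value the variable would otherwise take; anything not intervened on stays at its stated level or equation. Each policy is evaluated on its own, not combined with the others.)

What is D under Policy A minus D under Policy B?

Policy A (Z − 30):
  V = 16
  Z = 33 − 30 = 3
  D = 41 + 16 − 3 = 54
Policy B (V + 19):
  V = 16 + 19 = 35
  Z = 33
  D = 41 + 35 − 33 = 43
D: 54 − 43 = 11

11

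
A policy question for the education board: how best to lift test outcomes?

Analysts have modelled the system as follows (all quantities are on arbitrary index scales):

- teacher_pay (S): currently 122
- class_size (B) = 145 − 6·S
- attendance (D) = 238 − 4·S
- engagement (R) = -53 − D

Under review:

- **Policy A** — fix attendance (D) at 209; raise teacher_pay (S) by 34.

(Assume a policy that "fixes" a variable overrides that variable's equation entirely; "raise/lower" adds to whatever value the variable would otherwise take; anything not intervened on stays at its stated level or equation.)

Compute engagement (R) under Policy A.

-262

Policy A (D := 209, S + 34):
  S = 122 + 34 = 156
  D = 209
  R = -53 − 209 = -262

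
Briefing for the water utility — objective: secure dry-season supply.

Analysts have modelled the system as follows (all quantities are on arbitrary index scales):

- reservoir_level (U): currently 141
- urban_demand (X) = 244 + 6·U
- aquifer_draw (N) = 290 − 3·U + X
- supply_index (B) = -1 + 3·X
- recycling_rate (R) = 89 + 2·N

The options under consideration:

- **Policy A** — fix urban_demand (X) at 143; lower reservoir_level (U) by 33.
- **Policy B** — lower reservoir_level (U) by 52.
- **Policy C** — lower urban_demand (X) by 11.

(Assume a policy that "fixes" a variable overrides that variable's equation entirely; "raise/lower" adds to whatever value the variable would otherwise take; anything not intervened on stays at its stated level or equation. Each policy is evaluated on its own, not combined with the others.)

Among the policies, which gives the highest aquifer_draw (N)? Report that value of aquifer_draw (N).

946

Policy A (X := 143, U − 33):
  U = 141 − 33 = 108
  X = 143
  N = 290 − 3·108 + 143 = 109
Policy B (U − 52):
  U = 141 − 52 = 89
  X = 244 + 6·89 = 778
  N = 290 − 3·89 + 778 = 801
Policy C (X − 11):
  U = 141
  X = 244 + 6·141 (−11 from intervention) = 1079
  N = 290 − 3·141 + 1079 = 946
Comparing — Policy A: N=109, Policy B: N=801, Policy C: N=946. Highest is 946 (Policy C).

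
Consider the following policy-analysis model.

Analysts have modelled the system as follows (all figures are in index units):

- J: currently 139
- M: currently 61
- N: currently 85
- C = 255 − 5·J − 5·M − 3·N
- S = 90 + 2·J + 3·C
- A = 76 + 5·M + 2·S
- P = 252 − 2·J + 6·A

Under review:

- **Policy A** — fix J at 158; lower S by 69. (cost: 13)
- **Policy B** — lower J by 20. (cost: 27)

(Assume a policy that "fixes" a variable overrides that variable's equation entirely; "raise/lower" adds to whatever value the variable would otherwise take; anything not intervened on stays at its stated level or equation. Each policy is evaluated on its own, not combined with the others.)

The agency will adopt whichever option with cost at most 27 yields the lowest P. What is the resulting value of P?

-33154

Policy A (J := 158, S − 69):
  J = 158
  M = 61
  N = 85
  C = 255 − 5·158 − 5·61 − 3·85 = -1095
  S = 90 + 2·158 + 3·(-1095) (−69 from intervention) = -2948
  A = 76 + 5·61 + 2·(-2948) = -5515
  P = 252 − 2·158 + 6·(-5515) = -33154
Policy B (J − 20):
  J = 139 − 20 = 119
  M = 61
  N = 85
  C = 255 − 5·119 − 5·61 − 3·85 = -900
  S = 90 + 2·119 + 3·(-900) = -2372
  A = 76 + 5·61 + 2·(-2372) = -4363
  P = 252 − 2·119 + 6·(-4363) = -26164
Comparing — Policy A: P=-33154, Policy B: P=-26164. Lowest is -33154 (Policy A).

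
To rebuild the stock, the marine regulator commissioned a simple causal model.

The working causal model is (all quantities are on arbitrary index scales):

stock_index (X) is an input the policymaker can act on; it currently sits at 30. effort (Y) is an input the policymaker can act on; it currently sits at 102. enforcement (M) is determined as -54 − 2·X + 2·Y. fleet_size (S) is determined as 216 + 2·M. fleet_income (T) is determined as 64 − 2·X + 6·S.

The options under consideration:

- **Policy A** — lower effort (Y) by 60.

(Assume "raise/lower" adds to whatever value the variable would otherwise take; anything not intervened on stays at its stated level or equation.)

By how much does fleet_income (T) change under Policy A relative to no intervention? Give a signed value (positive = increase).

-1440

Baseline:
  X = 30
  Y = 102
  M = -54 − 2·30 + 2·102 = 90
  S = 216 + 2·90 = 396
  T = 64 − 2·30 + 6·396 = 2380
Policy A (Y − 60):
  X = 30
  Y = 102 − 60 = 42
  M = -54 − 2·30 + 2·42 = -30
  S = 216 + 2·(-30) = 156
  T = 64 − 2·30 + 6·156 = 940
Change in T: 940 − 2380 = -1440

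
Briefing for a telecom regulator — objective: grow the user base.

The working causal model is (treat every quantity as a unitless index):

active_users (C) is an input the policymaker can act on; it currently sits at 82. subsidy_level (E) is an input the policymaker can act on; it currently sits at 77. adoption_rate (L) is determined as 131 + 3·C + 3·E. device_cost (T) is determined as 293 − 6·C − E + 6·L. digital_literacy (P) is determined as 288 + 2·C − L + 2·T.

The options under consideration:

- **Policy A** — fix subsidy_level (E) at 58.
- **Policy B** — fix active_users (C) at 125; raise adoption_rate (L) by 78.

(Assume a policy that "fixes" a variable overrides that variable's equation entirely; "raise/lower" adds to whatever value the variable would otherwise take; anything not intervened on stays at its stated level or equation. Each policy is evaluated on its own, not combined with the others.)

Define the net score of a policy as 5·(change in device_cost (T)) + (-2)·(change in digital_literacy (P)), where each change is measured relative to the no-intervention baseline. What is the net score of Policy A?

-437

Baseline:
  C = 82
  E = 77
  L = 131 + 3·82 + 3·77 = 608
  T = 293 − 6·82 − 77 + 6·608 = 3372
  P = 288 + 2·82 − 608 + 2·3372 = 6588
Policy A (E := 58):
  C = 82
  E = 58
  L = 131 + 3·82 + 3·58 = 551
  T = 293 − 6·82 − 58 + 6·551 = 3049
  P = 288 + 2·82 − 551 + 2·3049 = 5999
ΔT = 3049 − 3372 = -323; ΔP = 5999 − 6588 = -589
Score = 5·(-323) + (-2)·(-589) = -437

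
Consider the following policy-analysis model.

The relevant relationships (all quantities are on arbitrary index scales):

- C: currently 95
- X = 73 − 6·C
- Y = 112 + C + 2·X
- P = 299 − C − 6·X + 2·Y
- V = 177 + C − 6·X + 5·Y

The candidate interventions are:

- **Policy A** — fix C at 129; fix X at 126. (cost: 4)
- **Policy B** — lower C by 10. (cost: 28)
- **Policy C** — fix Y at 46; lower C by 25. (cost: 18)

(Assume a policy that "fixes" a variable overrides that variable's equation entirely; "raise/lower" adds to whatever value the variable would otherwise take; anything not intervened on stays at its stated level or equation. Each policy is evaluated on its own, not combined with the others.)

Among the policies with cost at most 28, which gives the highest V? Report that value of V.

2559

Policy A (C := 129, X := 126):
  C = 129
  X = 126
  Y = 112 + 129 + 2·126 = 493
  V = 177 + 129 − 6·126 + 5·493 = 2015
Policy B (C − 10):
  C = 95 − 10 = 85
  X = 73 − 6·85 = -437
  Y = 112 + 85 + 2·(-437) = -677
  V = 177 + 85 − 6·(-437) + 5·(-677) = -501
Policy C (Y := 46, C − 25):
  C = 95 − 25 = 70
  X = 73 − 6·70 = -347
  Y = 46
  V = 177 + 70 − 6·(-347) + 5·46 = 2559
Comparing — Policy A: V=2015, Policy B: V=-501, Policy C: V=2559. Highest is 2559 (Policy C).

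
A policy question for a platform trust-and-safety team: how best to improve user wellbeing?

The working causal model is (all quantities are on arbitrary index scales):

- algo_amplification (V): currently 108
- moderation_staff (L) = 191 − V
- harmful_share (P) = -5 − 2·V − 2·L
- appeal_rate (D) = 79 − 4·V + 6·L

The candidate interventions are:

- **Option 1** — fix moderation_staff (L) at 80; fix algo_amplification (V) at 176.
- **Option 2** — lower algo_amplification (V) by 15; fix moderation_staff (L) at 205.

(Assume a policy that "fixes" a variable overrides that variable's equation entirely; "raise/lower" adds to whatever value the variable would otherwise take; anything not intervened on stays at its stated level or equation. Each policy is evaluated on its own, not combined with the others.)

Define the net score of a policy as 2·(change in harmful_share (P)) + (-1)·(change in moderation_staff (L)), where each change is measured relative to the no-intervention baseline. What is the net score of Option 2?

Baseline:
  V = 108
  L = 191 − 108 = 83
  P = -5 − 2·108 − 2·83 = -387
Option 2 (V − 15, L := 205):
  V = 108 − 15 = 93
  L = 205
  P = -5 − 2·93 − 2·205 = -601
ΔP = -601 − (-387) = -214; ΔL = 205 − 83 = 122
Score = 2·(-214) + (-1)·122 = -550

-550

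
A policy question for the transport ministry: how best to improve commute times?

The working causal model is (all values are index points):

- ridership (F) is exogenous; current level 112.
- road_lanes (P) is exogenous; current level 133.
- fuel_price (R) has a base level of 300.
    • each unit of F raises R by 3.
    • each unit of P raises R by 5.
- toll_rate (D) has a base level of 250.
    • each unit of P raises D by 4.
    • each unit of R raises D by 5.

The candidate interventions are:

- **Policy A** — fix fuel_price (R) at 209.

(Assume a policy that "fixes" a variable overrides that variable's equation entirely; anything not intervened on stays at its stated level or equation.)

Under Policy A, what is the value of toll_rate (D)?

Policy A (R := 209):
  F = 112
  P = 133
  R = 209
  D = 250 + 4·133 + 5·209 = 1827

1827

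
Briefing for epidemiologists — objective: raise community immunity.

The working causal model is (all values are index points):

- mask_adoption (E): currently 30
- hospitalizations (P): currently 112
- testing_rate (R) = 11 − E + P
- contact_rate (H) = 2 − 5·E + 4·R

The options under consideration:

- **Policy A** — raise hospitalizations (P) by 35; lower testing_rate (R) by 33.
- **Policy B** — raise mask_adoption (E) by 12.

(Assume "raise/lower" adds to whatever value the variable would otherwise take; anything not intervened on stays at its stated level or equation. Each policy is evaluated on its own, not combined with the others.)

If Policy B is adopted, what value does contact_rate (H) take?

116

Policy B (E + 12):
  E = 30 + 12 = 42
  P = 112
  R = 11 − 42 + 112 = 81
  H = 2 − 5·42 + 4·81 = 116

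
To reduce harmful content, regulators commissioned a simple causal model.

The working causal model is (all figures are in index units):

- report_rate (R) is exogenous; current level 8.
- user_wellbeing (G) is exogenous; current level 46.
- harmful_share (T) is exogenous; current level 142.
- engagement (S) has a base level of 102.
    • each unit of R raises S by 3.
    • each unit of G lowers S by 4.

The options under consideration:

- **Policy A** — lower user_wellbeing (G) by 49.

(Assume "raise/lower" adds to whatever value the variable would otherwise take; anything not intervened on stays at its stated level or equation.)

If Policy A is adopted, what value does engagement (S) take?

138

Policy A (G − 49):
  R = 8
  G = 46 − 49 = -3
  S = 102 + 3·8 − 4·(-3) = 138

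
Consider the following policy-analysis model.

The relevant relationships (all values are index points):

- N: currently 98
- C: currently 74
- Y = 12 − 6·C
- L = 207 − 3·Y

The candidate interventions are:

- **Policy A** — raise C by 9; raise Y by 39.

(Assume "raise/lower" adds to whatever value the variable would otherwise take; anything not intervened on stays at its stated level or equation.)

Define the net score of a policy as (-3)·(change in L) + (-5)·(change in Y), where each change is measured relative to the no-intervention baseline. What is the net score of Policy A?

-60

Baseline:
  C = 74
  Y = 12 − 6·74 = -432
  L = 207 − 3·(-432) = 1503
Policy A (C + 9, Y + 39):
  C = 74 + 9 = 83
  Y = 12 − 6·83 (+39 from intervention) = -447
  L = 207 − 3·(-447) = 1548
ΔL = 1548 − 1503 = 45; ΔY = -447 − (-432) = -15
Score = (-3)·45 + (-5)·(-15) = -60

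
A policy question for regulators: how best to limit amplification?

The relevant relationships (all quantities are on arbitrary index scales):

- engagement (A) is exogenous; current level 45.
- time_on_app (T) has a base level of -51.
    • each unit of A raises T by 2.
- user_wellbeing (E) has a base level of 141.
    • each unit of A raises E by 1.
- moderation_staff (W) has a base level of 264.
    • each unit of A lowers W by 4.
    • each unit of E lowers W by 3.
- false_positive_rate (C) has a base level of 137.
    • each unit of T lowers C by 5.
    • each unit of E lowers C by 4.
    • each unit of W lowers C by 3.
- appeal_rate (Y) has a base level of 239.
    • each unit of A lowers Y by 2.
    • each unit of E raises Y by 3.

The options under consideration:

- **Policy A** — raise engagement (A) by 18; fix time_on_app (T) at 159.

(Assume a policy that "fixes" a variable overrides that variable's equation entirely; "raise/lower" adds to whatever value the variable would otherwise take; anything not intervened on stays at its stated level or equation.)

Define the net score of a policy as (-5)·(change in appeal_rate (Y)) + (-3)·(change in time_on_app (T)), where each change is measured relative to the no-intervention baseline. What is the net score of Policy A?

-450

Baseline:
  A = 45
  T = -51 + 2·45 = 39
  E = 141 + 45 = 186
  Y = 239 − 2·45 + 3·186 = 707
Policy A (A + 18, T := 159):
  A = 45 + 18 = 63
  T = 159
  E = 141 + 63 = 204
  Y = 239 − 2·63 + 3·204 = 725
ΔY = 725 − 707 = 18; ΔT = 159 − 39 = 120
Score = (-5)·18 + (-3)·120 = -450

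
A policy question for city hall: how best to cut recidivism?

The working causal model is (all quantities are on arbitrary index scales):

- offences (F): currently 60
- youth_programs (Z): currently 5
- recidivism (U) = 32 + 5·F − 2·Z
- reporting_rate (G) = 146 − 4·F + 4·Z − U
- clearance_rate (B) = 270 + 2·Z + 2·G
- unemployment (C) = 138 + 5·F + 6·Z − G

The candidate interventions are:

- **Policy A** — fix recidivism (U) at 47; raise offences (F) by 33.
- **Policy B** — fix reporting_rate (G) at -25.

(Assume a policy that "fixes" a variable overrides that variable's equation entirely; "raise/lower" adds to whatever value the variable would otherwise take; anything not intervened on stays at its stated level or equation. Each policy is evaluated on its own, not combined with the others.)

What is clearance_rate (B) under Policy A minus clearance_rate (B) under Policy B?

Policy A (U := 47, F + 33):
  F = 60 + 33 = 93
  Z = 5
  U = 47
  G = 146 − 4·93 + 4·5 − 47 = -253
  B = 270 + 2·5 + 2·(-253) = -226
Policy B (G := -25):
  F = 60
  Z = 5
  U = 32 + 5·60 − 2·5 = 322
  G = -25
  B = 270 + 2·5 + 2·(-25) = 230
B: -226 − 230 = -456

-456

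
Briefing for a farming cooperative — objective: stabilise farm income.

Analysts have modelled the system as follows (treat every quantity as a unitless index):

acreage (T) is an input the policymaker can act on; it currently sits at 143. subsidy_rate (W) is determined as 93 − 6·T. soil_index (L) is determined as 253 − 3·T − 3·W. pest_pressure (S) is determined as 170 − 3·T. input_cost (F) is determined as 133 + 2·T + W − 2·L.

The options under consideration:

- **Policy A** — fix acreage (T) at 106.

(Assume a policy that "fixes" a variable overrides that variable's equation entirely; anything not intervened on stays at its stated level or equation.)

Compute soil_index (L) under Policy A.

Policy A (T := 106):
  T = 106
  W = 93 − 6·106 = -543
  L = 253 − 3·106 − 3·(-543) = 1564

1564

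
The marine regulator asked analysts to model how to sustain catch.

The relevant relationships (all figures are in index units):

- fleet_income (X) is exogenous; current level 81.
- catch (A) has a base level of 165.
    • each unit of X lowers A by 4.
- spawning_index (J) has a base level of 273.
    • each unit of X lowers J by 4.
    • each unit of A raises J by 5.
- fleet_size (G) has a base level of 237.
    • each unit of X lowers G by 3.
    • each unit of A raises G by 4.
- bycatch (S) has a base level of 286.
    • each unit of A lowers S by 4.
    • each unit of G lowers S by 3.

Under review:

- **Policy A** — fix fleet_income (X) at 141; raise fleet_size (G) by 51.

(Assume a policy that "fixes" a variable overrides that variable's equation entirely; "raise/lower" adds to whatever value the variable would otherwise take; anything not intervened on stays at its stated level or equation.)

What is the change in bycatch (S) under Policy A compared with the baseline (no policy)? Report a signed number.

Baseline:
  X = 81
  A = 165 − 4·81 = -159
  G = 237 − 3·81 + 4·(-159) = -642
  S = 286 − 4·(-159) − 3·(-642) = 2848
Policy A (X := 141, G + 51):
  X = 141
  A = 165 − 4·141 = -399
  G = 237 − 3·141 + 4·(-399) (+51 from intervention) = -1731
  S = 286 − 4·(-399) − 3·(-1731) = 7075
Change in S: 7075 − 2848 = 4227

4227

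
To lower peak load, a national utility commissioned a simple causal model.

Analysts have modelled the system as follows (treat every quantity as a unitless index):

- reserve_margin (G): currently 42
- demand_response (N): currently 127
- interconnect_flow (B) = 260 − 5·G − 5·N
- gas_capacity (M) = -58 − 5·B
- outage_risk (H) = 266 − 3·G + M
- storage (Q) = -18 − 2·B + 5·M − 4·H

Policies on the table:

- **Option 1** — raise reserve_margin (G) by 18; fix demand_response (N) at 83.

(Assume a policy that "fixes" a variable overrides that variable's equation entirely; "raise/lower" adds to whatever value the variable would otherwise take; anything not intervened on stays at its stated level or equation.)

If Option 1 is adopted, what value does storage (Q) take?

2765

Option 1 (G + 18, N := 83):
  G = 42 + 18 = 60
  N = 83
  B = 260 − 5·60 − 5·83 = -455
  M = -58 − 5·(-455) = 2217
  H = 266 − 3·60 + 2217 = 2303
  Q = -18 − 2·(-455) + 5·2217 − 4·2303 = 2765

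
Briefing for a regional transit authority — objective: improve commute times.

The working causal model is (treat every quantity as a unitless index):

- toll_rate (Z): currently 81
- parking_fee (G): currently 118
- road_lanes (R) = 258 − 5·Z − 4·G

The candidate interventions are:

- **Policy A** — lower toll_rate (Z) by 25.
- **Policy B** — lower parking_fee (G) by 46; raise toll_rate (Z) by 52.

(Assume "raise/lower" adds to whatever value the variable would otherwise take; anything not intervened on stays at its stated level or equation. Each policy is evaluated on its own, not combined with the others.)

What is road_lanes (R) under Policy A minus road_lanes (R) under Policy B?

201

Policy A (Z − 25):
  Z = 81 − 25 = 56
  G = 118
  R = 258 − 5·56 − 4·118 = -494
Policy B (G − 46, Z + 52):
  Z = 81 + 52 = 133
  G = 118 − 46 = 72
  R = 258 − 5·133 − 4·72 = -695
R: -494 − (-695) = 201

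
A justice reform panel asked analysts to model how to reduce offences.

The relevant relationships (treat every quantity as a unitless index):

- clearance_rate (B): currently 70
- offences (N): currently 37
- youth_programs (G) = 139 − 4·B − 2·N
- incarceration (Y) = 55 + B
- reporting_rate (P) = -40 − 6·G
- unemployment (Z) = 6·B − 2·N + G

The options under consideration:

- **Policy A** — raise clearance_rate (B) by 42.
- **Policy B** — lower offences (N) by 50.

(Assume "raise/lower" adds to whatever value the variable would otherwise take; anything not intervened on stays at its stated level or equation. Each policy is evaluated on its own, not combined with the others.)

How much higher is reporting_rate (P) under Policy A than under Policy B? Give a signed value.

1608

Policy A (B + 42):
  B = 70 + 42 = 112
  N = 37
  G = 139 − 4·112 − 2·37 = -383
  P = -40 − 6·(-383) = 2258
Policy B (N − 50):
  B = 70
  N = 37 − 50 = -13
  G = 139 − 4·70 − 2·(-13) = -115
  P = -40 − 6·(-115) = 650
P: 2258 − 650 = 1608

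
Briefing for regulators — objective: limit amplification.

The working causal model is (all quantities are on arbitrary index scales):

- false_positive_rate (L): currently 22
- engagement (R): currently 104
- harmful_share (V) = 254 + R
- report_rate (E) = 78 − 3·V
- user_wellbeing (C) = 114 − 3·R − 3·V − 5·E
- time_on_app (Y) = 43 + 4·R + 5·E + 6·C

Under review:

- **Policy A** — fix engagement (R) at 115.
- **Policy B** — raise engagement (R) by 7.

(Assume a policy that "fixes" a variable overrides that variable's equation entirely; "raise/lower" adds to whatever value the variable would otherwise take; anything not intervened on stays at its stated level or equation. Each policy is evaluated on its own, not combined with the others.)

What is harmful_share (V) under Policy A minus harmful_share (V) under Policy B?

Policy A (R := 115):
  R = 115
  V = 254 + 115 = 369
Policy B (R + 7):
  R = 104 + 7 = 111
  V = 254 + 111 = 365
V: 369 − 365 = 4

4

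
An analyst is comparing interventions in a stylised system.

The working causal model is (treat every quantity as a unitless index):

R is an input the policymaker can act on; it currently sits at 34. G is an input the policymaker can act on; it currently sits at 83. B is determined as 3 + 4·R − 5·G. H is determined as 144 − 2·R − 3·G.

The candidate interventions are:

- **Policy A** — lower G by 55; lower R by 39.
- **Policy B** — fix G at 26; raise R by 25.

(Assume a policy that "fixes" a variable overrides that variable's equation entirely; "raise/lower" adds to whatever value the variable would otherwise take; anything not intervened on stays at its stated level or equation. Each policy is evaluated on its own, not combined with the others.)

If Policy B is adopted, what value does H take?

-52

Policy B (G := 26, R + 25):
  R = 34 + 25 = 59
  G = 26
  H = 144 − 2·59 − 3·26 = -52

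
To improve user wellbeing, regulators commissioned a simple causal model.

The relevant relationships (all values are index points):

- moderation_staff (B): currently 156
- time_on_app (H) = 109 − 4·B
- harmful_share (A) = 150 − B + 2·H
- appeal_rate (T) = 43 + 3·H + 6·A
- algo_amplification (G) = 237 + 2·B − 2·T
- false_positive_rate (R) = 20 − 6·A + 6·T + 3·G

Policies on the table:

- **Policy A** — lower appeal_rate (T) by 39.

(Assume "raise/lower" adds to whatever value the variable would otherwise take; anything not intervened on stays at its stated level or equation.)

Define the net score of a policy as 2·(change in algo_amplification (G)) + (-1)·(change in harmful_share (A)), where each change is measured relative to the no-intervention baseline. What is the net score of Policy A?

156

Baseline:
  B = 156
  H = 109 − 4·156 = -515
  A = 150 − 156 + 2·(-515) = -1036
  T = 43 + 3·(-515) + 6·(-1036) = -7718
  G = 237 + 2·156 − 2·(-7718) = 15985
Policy A (T − 39):
  B = 156
  H = 109 − 4·156 = -515
  A = 150 − 156 + 2·(-515) = -1036
  T = 43 + 3·(-515) + 6·(-1036) (−39 from intervention) = -7757
  G = 237 + 2·156 − 2·(-7757) = 16063
ΔG = 16063 − 15985 = 78; ΔA = -1036 − (-1036) = 0
Score = 2·78 + (-1)·0 = 156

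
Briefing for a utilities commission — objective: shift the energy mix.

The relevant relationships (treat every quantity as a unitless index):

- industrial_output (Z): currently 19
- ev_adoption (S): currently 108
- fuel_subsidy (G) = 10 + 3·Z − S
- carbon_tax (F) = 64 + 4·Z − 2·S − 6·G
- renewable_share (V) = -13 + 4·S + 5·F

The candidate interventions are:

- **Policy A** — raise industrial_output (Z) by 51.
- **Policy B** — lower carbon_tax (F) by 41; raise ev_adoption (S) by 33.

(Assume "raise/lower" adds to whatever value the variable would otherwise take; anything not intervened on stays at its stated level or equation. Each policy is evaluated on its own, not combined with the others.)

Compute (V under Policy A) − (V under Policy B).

Policy A (Z + 51):
  Z = 19 + 51 = 70
  S = 108
  G = 10 + 3·70 − 108 = 112
  F = 64 + 4·70 − 2·108 − 6·112 = -544
  V = -13 + 4·108 + 5·(-544) = -2301
Policy B (F − 41, S + 33):
  Z = 19
  S = 108 + 33 = 141
  G = 10 + 3·19 − 141 = -74
  F = 64 + 4·19 − 2·141 − 6·(-74) (−41 from intervention) = 261
  V = -13 + 4·141 + 5·261 = 1856
V: -2301 − 1856 = -4157

-4157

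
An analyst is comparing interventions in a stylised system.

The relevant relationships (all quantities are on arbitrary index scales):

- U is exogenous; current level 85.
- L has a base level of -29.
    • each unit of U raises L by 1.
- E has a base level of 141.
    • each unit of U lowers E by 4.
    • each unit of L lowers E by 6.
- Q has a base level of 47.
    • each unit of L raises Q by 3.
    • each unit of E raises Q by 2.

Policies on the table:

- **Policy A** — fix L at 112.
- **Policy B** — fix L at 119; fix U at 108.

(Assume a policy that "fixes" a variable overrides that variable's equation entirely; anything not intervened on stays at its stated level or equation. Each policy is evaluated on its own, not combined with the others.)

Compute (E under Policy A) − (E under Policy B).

Policy A (L := 112):
  U = 85
  L = 112
  E = 141 − 4·85 − 6·112 = -871
Policy B (L := 119, U := 108):
  U = 108
  L = 119
  E = 141 − 4·108 − 6·119 = -1005
E: -871 − (-1005) = 134

134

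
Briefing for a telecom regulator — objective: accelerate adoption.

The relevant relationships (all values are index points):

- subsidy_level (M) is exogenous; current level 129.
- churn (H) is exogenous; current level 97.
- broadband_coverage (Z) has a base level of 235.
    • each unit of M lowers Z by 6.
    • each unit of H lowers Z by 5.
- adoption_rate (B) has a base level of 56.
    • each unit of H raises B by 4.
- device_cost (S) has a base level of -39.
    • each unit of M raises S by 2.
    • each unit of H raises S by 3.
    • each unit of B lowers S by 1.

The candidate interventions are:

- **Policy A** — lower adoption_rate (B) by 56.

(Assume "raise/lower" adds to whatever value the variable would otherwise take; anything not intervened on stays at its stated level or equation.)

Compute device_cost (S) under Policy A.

Policy A (B − 56):
  M = 129
  H = 97
  B = 56 + 4·97 (−56 from intervention) = 388
  S = -39 + 2·129 + 3·97 − 388 = 122

122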